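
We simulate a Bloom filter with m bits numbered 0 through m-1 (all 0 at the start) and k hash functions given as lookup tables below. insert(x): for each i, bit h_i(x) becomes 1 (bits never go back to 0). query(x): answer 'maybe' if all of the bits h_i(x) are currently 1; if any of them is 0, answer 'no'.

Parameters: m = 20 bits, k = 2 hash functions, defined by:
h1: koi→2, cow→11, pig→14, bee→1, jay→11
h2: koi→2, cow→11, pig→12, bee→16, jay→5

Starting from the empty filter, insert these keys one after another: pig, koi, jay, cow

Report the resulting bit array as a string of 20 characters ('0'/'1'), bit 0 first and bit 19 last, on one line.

Start: bits=00000000000000000000
After insert 'pig': sets bits 12 14 -> bits=00000000000010100000
After insert 'koi': sets bits 2 -> bits=00100000000010100000
After insert 'jay': sets bits 5 11 -> bits=00100100000110100000
After insert 'cow': sets bits 11 -> bits=00100100000110100000

Answer: 00100100000110100000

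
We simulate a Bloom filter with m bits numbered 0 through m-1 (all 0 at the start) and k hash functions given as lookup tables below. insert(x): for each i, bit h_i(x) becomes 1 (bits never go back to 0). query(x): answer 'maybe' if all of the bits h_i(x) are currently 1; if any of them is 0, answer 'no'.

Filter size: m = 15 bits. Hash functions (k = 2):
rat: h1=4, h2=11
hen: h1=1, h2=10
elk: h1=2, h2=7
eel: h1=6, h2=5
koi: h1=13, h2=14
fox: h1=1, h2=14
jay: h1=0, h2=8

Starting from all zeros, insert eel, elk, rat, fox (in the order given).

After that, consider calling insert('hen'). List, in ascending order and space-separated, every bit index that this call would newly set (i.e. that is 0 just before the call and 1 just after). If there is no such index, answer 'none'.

Answer: 10

Derivation:
Start: bits=000000000000000
After insert 'eel': sets bits 5 6 -> bits=000001100000000
After insert 'elk': sets bits 2 7 -> bits=001001110000000
After insert 'rat': sets bits 4 11 -> bits=001011110001000
After insert 'fox': sets bits 1 14 -> bits=011011110001001
insert 'hen' would touch bits 1 10; currently bit1=1, bit10=0
Bits that are 0 among those (would change 0->1): 10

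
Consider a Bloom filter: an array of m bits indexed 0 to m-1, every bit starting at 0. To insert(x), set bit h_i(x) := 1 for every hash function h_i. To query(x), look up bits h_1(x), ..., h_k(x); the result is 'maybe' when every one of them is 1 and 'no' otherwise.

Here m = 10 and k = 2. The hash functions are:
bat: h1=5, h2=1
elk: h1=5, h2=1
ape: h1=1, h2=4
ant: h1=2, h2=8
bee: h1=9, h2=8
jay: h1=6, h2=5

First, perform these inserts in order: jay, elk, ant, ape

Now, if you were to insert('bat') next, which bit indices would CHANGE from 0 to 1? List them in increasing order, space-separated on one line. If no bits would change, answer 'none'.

Answer: none

Derivation:
Start: bits=0000000000
After insert 'jay': sets bits 5 6 -> bits=0000011000
After insert 'elk': sets bits 1 5 -> bits=0100011000
After insert 'ant': sets bits 2 8 -> bits=0110011010
After insert 'ape': sets bits 1 4 -> bits=0110111010
insert 'bat' would touch bits 1 5; currently bit1=1, bit5=1
Bits that are 0 among those (would change 0->1): none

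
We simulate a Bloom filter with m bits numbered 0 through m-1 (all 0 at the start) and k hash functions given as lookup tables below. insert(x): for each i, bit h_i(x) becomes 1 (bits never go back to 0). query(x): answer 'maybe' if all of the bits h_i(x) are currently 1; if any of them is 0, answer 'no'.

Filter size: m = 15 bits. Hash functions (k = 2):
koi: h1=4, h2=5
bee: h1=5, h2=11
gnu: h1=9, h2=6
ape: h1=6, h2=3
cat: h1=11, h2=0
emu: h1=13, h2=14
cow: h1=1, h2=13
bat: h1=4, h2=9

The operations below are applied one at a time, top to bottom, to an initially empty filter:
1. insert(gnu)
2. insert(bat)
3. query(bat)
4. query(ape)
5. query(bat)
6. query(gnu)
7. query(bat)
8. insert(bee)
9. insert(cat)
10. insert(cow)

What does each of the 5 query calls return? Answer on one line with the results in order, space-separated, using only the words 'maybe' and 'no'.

Start: bits=000000000000000
Op 1: insert gnu -> sets bits 6 9 -> bits=000000100100000
Op 2: insert bat -> sets bits 4 9 -> bits=000010100100000
Op 3: query bat -> checks bit4=1, bit9=1 (all 1) -> maybe
Op 4: query ape -> checks bit3=0, bit6=1 (has a 0) -> no
Op 5: query bat -> checks bit4=1, bit9=1 (all 1) -> maybe
Op 6: query gnu -> checks bit6=1, bit9=1 (all 1) -> maybe
Op 7: query bat -> checks bit4=1, bit9=1 (all 1) -> maybe
Op 8: insert bee -> sets bits 5 11 -> bits=000011100101000
Op 9: insert cat -> sets bits 0 11 -> bits=100011100101000
Op 10: insert cow -> sets bits 1 13 -> bits=110011100101010
Query results in order: maybe no maybe maybe maybe

Answer: maybe no maybe maybe maybe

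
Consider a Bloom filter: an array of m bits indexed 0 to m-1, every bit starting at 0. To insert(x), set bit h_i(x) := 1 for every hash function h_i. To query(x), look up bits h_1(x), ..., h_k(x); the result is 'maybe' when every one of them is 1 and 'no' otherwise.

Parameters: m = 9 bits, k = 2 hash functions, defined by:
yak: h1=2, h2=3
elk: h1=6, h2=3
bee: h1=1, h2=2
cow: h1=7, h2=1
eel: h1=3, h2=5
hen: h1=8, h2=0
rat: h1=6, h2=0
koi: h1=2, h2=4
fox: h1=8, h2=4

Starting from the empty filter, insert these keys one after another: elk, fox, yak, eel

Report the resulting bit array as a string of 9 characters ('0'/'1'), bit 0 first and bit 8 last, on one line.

Answer: 001111101

Derivation:
Start: bits=000000000
After insert 'elk': sets bits 3 6 -> bits=000100100
After insert 'fox': sets bits 4 8 -> bits=000110101
After insert 'yak': sets bits 2 3 -> bits=001110101
After insert 'eel': sets bits 3 5 -> bits=001111101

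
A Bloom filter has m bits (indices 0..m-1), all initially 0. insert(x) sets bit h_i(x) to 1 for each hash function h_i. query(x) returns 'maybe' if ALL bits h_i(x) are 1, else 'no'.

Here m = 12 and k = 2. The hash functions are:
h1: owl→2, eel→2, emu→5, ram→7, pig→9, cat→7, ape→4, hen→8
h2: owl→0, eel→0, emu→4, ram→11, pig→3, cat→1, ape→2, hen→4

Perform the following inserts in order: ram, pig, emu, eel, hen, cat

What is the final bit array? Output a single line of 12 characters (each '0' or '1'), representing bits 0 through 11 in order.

Start: bits=000000000000
After insert 'ram': sets bits 7 11 -> bits=000000010001
After insert 'pig': sets bits 3 9 -> bits=000100010101
After insert 'emu': sets bits 4 5 -> bits=000111010101
After insert 'eel': sets bits 0 2 -> bits=101111010101
After insert 'hen': sets bits 4 8 -> bits=101111011101
After insert 'cat': sets bits 1 7 -> bits=111111011101

Answer: 111111011101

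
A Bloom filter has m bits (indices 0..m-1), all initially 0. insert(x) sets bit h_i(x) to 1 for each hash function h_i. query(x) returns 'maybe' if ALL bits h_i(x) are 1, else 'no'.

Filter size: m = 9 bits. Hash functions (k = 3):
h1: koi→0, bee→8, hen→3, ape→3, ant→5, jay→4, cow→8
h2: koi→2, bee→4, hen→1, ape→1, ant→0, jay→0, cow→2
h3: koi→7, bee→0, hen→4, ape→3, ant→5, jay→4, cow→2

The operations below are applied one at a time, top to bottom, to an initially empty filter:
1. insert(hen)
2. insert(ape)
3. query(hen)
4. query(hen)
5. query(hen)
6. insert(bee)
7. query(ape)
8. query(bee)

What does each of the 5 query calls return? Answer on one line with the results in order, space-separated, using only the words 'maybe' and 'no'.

Answer: maybe maybe maybe maybe maybe

Derivation:
Start: bits=000000000
Op 1: insert hen -> sets bits 1 3 4 -> bits=010110000
Op 2: insert ape -> sets bits 1 3 -> bits=010110000
Op 3: query hen -> checks bit1=1, bit3=1, bit4=1 (all 1) -> maybe
Op 4: query hen -> checks bit1=1, bit3=1, bit4=1 (all 1) -> maybe
Op 5: query hen -> checks bit1=1, bit3=1, bit4=1 (all 1) -> maybe
Op 6: insert bee -> sets bits 0 4 8 -> bits=110110001
Op 7: query ape -> checks bit1=1, bit3=1 (all 1) -> maybe
Op 8: query bee -> checks bit0=1, bit4=1, bit8=1 (all 1) -> maybe
Query results in order: maybe maybe maybe maybe maybe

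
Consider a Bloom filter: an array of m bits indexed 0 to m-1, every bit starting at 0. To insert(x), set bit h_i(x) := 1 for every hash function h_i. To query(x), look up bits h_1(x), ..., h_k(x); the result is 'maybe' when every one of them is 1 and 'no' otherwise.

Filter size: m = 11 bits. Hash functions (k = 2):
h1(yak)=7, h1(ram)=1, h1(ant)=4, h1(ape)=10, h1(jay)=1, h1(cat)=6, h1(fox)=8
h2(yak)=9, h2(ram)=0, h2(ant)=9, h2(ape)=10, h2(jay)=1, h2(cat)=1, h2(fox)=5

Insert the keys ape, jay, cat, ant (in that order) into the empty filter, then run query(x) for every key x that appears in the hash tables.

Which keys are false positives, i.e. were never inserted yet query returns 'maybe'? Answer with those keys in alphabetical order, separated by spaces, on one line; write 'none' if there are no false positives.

Start: bits=00000000000
After insert 'ape': sets bits 10 -> bits=00000000001
After insert 'jay': sets bits 1 -> bits=01000000001
After insert 'cat': sets bits 1 6 -> bits=01000010001
After insert 'ant': sets bits 4 9 -> bits=01001010011
Not inserted: fox ram yak — query each against bits=01001010011:
query fox: checks bit5=0, bit8=0 (has a 0) -> no => not a false positive
query ram: checks bit0=0, bit1=1 (has a 0) -> no => not a false positive
query yak: checks bit7=0, bit9=1 (has a 0) -> no => not a false positive
False positives (alphabetical): none

Answer: none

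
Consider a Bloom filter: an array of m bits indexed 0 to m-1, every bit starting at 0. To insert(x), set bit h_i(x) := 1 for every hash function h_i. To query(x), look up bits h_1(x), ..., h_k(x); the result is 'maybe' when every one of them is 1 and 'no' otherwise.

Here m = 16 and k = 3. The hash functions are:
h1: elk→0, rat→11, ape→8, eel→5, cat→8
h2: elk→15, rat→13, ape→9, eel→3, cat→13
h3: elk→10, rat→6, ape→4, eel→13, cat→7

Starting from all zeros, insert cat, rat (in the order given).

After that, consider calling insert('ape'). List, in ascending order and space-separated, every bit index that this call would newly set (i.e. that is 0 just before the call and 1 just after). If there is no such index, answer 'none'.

Answer: 4 9

Derivation:
Start: bits=0000000000000000
After insert 'cat': sets bits 7 8 13 -> bits=0000000110000100
After insert 'rat': sets bits 6 11 13 -> bits=0000001110010100
insert 'ape' would touch bits 4 8 9; currently bit4=0, bit8=1, bit9=0
Bits that are 0 among those (would change 0->1): 4 9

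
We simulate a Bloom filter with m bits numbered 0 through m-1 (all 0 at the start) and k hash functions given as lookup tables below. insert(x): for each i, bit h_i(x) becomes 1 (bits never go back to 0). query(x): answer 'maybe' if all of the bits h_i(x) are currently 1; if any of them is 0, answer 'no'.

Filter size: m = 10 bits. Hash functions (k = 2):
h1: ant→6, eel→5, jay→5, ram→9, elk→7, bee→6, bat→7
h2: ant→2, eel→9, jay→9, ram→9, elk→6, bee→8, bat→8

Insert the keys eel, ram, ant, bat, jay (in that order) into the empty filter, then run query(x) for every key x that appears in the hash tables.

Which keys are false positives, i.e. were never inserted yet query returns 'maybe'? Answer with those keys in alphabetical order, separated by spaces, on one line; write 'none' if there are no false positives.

Start: bits=0000000000
After insert 'eel': sets bits 5 9 -> bits=0000010001
After insert 'ram': sets bits 9 -> bits=0000010001
After insert 'ant': sets bits 2 6 -> bits=0010011001
After insert 'bat': sets bits 7 8 -> bits=0010011111
After insert 'jay': sets bits 5 9 -> bits=0010011111
Not inserted: bee elk — query each against bits=0010011111:
query bee: checks bit6=1, bit8=1 (all 1) -> maybe => FALSE POSITIVE
query elk: checks bit6=1, bit7=1 (all 1) -> maybe => FALSE POSITIVE
False positives (alphabetical): bee elk

Answer: bee elk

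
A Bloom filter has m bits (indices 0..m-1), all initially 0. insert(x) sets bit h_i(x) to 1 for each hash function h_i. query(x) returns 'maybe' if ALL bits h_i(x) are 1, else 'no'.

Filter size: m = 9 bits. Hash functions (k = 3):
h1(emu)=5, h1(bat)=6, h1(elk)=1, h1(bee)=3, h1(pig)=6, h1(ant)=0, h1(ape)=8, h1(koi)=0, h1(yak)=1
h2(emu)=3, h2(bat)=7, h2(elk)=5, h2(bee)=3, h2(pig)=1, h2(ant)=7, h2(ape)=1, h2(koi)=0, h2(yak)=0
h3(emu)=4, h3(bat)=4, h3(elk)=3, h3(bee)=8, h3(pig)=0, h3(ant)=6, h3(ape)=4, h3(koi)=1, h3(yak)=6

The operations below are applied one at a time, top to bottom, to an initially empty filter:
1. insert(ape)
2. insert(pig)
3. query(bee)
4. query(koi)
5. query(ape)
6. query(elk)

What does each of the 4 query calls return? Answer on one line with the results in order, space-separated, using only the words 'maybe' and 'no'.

Start: bits=000000000
Op 1: insert ape -> sets bits 1 4 8 -> bits=010010001
Op 2: insert pig -> sets bits 0 1 6 -> bits=110010101
Op 3: query bee -> checks bit3=0, bit8=1 (has a 0) -> no
Op 4: query koi -> checks bit0=1, bit1=1 (all 1) -> maybe
Op 5: query ape -> checks bit1=1, bit4=1, bit8=1 (all 1) -> maybe
Op 6: query elk -> checks bit1=1, bit3=0, bit5=0 (has a 0) -> no
Query results in order: no maybe maybe no

Answer: no maybe maybe no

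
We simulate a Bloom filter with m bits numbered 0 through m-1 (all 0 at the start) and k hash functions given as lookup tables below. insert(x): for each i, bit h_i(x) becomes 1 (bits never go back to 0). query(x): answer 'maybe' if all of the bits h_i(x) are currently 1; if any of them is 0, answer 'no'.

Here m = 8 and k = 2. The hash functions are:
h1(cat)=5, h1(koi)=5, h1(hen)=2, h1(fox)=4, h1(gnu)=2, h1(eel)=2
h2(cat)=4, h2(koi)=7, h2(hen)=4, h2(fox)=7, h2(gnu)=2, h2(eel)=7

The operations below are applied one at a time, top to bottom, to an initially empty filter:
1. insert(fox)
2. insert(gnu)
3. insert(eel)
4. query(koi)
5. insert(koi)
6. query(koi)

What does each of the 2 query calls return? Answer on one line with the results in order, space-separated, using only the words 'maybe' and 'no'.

Answer: no maybe

Derivation:
Start: bits=00000000
Op 1: insert fox -> sets bits 4 7 -> bits=00001001
Op 2: insert gnu -> sets bits 2 -> bits=00101001
Op 3: insert eel -> sets bits 2 7 -> bits=00101001
Op 4: query koi -> checks bit5=0, bit7=1 (has a 0) -> no
Op 5: insert koi -> sets bits 5 7 -> bits=00101101
Op 6: query koi -> checks bit5=1, bit7=1 (all 1) -> maybe
Query results in order: no maybe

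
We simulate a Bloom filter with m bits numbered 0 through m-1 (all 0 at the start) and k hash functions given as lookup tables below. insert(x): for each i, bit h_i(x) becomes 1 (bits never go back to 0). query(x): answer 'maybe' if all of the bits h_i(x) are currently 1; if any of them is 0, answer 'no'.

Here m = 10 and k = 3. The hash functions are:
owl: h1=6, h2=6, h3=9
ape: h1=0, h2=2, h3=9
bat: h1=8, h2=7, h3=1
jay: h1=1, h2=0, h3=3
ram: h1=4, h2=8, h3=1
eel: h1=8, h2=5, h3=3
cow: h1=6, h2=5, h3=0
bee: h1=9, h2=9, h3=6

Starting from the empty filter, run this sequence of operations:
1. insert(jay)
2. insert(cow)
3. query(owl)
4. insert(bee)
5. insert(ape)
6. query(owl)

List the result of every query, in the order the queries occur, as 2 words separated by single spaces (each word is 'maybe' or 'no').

Start: bits=0000000000
Op 1: insert jay -> sets bits 0 1 3 -> bits=1101000000
Op 2: insert cow -> sets bits 0 5 6 -> bits=1101011000
Op 3: query owl -> checks bit6=1, bit9=0 (has a 0) -> no
Op 4: insert bee -> sets bits 6 9 -> bits=1101011001
Op 5: insert ape -> sets bits 0 2 9 -> bits=1111011001
Op 6: query owl -> checks bit6=1, bit9=1 (all 1) -> maybe
Query results in order: no maybe

Answer: no maybe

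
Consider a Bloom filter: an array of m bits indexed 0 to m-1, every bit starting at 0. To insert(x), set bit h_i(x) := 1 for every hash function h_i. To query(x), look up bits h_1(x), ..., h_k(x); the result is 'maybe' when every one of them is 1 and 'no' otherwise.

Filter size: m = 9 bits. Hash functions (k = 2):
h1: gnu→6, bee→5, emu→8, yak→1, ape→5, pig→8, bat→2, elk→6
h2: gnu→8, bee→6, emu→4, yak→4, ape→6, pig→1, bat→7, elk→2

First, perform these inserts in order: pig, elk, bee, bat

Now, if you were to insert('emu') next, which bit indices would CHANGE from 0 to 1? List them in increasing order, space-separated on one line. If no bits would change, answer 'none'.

Start: bits=000000000
After insert 'pig': sets bits 1 8 -> bits=010000001
After insert 'elk': sets bits 2 6 -> bits=011000101
After insert 'bee': sets bits 5 6 -> bits=011001101
After insert 'bat': sets bits 2 7 -> bits=011001111
insert 'emu' would touch bits 4 8; currently bit4=0, bit8=1
Bits that are 0 among those (would change 0->1): 4

Answer: 4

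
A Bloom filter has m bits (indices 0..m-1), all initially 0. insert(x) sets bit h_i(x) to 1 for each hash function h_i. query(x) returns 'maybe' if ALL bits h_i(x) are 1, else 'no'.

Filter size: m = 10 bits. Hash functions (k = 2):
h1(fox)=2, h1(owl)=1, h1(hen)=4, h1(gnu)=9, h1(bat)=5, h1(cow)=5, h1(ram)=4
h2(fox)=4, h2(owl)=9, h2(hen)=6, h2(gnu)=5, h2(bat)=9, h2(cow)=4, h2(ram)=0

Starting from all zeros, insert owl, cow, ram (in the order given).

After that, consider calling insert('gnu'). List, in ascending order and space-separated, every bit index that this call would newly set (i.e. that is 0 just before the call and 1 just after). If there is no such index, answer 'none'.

Start: bits=0000000000
After insert 'owl': sets bits 1 9 -> bits=0100000001
After insert 'cow': sets bits 4 5 -> bits=0100110001
After insert 'ram': sets bits 0 4 -> bits=1100110001
insert 'gnu' would touch bits 5 9; currently bit5=1, bit9=1
Bits that are 0 among those (would change 0->1): none

Answer: none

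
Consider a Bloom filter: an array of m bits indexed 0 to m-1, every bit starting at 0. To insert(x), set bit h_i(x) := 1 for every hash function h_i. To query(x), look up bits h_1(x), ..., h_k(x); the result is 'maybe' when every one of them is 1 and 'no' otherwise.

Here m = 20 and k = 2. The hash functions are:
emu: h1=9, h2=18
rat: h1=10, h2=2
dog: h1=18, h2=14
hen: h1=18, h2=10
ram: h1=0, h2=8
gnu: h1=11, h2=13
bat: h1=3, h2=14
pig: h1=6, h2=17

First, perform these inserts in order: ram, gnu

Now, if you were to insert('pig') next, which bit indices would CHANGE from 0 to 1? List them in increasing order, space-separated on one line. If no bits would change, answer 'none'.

Answer: 6 17

Derivation:
Start: bits=00000000000000000000
After insert 'ram': sets bits 0 8 -> bits=10000000100000000000
After insert 'gnu': sets bits 11 13 -> bits=10000000100101000000
insert 'pig' would touch bits 6 17; currently bit6=0, bit17=0
Bits that are 0 among those (would change 0->1): 6 17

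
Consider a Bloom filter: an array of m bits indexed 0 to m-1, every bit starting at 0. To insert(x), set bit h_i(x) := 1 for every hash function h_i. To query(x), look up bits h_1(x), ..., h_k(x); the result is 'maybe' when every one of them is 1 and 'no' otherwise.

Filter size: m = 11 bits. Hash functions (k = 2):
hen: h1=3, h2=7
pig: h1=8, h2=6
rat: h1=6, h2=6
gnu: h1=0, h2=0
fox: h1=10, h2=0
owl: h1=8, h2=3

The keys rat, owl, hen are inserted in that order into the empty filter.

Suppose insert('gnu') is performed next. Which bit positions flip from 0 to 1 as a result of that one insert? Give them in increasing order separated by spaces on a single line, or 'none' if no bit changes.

Start: bits=00000000000
After insert 'rat': sets bits 6 -> bits=00000010000
After insert 'owl': sets bits 3 8 -> bits=00010010100
After insert 'hen': sets bits 3 7 -> bits=00010011100
insert 'gnu' would touch bits 0; currently bit0=0
Bits that are 0 among those (would change 0->1): 0

Answer: 0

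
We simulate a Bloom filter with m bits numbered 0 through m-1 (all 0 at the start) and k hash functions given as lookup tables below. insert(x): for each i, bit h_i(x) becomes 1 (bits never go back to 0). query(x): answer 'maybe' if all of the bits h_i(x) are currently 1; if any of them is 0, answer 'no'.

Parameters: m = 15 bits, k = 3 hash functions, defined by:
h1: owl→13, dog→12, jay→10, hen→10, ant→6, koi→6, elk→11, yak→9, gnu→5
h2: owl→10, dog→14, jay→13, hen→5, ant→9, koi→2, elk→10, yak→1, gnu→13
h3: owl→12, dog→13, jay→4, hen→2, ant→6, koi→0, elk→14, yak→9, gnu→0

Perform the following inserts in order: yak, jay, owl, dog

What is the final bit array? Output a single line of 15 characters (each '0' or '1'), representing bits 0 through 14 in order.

Start: bits=000000000000000
After insert 'yak': sets bits 1 9 -> bits=010000000100000
After insert 'jay': sets bits 4 10 13 -> bits=010010000110010
After insert 'owl': sets bits 10 12 13 -> bits=010010000110110
After insert 'dog': sets bits 12 13 14 -> bits=010010000110111

Answer: 010010000110111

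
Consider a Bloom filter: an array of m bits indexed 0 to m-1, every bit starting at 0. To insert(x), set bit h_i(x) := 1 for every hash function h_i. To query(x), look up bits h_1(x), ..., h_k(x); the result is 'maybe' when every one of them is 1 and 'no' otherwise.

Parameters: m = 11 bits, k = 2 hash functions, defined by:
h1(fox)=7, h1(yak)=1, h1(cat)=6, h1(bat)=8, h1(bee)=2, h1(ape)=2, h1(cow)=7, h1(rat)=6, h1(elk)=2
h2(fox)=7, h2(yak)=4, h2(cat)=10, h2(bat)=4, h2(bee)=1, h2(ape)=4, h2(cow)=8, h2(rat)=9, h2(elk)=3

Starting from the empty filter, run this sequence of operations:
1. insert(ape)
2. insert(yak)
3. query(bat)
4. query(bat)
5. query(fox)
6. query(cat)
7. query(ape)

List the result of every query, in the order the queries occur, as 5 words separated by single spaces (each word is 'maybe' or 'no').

Start: bits=00000000000
Op 1: insert ape -> sets bits 2 4 -> bits=00101000000
Op 2: insert yak -> sets bits 1 4 -> bits=01101000000
Op 3: query bat -> checks bit4=1, bit8=0 (has a 0) -> no
Op 4: query bat -> checks bit4=1, bit8=0 (has a 0) -> no
Op 5: query fox -> checks bit7=0 (has a 0) -> no
Op 6: query cat -> checks bit6=0, bit10=0 (has a 0) -> no
Op 7: query ape -> checks bit2=1, bit4=1 (all 1) -> maybe
Query results in order: no no no no maybe

Answer: no no no no maybe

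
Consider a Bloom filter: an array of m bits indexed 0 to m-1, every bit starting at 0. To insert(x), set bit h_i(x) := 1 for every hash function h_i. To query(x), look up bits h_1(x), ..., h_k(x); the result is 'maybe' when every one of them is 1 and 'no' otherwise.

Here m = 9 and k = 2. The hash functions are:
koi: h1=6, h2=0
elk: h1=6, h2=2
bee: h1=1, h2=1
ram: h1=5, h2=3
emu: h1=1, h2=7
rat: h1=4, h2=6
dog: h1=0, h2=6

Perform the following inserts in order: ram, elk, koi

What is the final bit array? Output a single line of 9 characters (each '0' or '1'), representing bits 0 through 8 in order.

Answer: 101101100

Derivation:
Start: bits=000000000
After insert 'ram': sets bits 3 5 -> bits=000101000
After insert 'elk': sets bits 2 6 -> bits=001101100
After insert 'koi': sets bits 0 6 -> bits=101101100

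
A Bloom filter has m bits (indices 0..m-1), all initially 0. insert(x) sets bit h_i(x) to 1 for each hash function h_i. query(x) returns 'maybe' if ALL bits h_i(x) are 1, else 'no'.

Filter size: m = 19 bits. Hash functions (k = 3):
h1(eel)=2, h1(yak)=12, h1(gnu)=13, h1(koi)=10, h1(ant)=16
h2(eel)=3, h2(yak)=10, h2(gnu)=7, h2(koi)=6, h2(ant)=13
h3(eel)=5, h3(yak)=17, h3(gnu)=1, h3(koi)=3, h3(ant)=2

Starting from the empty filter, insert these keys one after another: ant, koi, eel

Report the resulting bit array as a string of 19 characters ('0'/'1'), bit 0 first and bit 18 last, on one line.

Answer: 0011011000100100100

Derivation:
Start: bits=0000000000000000000
After insert 'ant': sets bits 2 13 16 -> bits=0010000000000100100
After insert 'koi': sets bits 3 6 10 -> bits=0011001000100100100
After insert 'eel': sets bits 2 3 5 -> bits=0011011000100100100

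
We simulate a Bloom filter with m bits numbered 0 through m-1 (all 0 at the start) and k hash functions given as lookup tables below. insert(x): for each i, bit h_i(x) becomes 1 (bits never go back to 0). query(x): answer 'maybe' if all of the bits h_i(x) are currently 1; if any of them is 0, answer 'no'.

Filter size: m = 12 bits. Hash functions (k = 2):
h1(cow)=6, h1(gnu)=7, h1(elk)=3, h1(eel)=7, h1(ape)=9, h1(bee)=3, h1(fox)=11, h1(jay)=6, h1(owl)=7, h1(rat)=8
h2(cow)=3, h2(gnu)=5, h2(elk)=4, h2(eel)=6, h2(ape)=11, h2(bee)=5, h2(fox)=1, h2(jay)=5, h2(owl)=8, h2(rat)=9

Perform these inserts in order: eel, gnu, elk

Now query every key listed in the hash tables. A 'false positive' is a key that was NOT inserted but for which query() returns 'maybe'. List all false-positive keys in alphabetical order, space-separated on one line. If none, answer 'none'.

Answer: bee cow jay

Derivation:
Start: bits=000000000000
After insert 'eel': sets bits 6 7 -> bits=000000110000
After insert 'gnu': sets bits 5 7 -> bits=000001110000
After insert 'elk': sets bits 3 4 -> bits=000111110000
Not inserted: ape bee cow fox jay owl rat — query each against bits=000111110000:
query ape: checks bit9=0, bit11=0 (has a 0) -> no => not a false positive
query bee: checks bit3=1, bit5=1 (all 1) -> maybe => FALSE POSITIVE
query cow: checks bit3=1, bit6=1 (all 1) -> maybe => FALSE POSITIVE
query fox: checks bit1=0, bit11=0 (has a 0) -> no => not a false positive
query jay: checks bit5=1, bit6=1 (all 1) -> maybe => FALSE POSITIVE
query owl: checks bit7=1, bit8=0 (has a 0) -> no => not a false positive
query rat: checks bit8=0, bit9=0 (has a 0) -> no => not a false positive
False positives (alphabetical): bee cow jay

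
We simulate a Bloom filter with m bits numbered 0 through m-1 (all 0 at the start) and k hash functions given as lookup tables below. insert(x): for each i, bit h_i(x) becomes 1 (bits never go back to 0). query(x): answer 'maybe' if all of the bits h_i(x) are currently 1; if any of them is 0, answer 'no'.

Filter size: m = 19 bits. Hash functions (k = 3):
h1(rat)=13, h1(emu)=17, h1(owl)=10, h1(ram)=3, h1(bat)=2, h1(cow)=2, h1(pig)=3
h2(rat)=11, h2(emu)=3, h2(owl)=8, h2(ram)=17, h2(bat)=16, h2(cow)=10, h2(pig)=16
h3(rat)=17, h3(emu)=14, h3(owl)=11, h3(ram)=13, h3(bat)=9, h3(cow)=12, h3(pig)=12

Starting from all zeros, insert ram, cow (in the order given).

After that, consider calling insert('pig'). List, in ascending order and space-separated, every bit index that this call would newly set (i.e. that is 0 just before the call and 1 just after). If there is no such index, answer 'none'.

Answer: 16

Derivation:
Start: bits=0000000000000000000
After insert 'ram': sets bits 3 13 17 -> bits=0001000000000100010
After insert 'cow': sets bits 2 10 12 -> bits=0011000000101100010
insert 'pig' would touch bits 3 12 16; currently bit3=1, bit12=1, bit16=0
Bits that are 0 among those (would change 0->1): 16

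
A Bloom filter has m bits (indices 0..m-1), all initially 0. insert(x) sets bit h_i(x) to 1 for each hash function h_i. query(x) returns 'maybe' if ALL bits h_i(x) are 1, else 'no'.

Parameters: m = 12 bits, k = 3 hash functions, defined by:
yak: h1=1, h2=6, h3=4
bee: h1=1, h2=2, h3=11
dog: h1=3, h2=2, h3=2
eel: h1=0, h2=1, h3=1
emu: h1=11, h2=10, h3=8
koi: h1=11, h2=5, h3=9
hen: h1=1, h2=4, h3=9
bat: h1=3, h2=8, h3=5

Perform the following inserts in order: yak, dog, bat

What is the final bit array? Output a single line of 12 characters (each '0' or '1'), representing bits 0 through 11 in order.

Answer: 011111101000

Derivation:
Start: bits=000000000000
After insert 'yak': sets bits 1 4 6 -> bits=010010100000
After insert 'dog': sets bits 2 3 -> bits=011110100000
After insert 'bat': sets bits 3 5 8 -> bits=011111101000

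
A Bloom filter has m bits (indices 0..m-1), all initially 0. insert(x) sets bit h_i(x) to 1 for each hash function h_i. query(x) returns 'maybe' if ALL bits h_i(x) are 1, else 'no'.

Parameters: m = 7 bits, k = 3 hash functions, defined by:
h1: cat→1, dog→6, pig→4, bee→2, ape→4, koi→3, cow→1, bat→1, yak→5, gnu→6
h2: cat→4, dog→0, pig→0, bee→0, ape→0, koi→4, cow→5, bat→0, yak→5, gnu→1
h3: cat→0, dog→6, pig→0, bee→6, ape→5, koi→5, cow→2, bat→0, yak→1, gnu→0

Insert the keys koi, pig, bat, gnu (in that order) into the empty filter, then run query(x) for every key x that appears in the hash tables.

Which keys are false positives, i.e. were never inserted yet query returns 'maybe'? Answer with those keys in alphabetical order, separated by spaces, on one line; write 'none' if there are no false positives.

Answer: ape cat dog yak

Derivation:
Start: bits=0000000
After insert 'koi': sets bits 3 4 5 -> bits=0001110
After insert 'pig': sets bits 0 4 -> bits=1001110
After insert 'bat': sets bits 0 1 -> bits=1101110
After insert 'gnu': sets bits 0 1 6 -> bits=1101111
Not inserted: ape bee cat cow dog yak — query each against bits=1101111:
query ape: checks bit0=1, bit4=1, bit5=1 (all 1) -> maybe => FALSE POSITIVE
query bee: checks bit0=1, bit2=0, bit6=1 (has a 0) -> no => not a false positive
query cat: checks bit0=1, bit1=1, bit4=1 (all 1) -> maybe => FALSE POSITIVE
query cow: checks bit1=1, bit2=0, bit5=1 (has a 0) -> no => not a false positive
query dog: checks bit0=1, bit6=1 (all 1) -> maybe => FALSE POSITIVE
query yak: checks bit1=1, bit5=1 (all 1) -> maybe => FALSE POSITIVE
False positives (alphabetical): ape cat dog yak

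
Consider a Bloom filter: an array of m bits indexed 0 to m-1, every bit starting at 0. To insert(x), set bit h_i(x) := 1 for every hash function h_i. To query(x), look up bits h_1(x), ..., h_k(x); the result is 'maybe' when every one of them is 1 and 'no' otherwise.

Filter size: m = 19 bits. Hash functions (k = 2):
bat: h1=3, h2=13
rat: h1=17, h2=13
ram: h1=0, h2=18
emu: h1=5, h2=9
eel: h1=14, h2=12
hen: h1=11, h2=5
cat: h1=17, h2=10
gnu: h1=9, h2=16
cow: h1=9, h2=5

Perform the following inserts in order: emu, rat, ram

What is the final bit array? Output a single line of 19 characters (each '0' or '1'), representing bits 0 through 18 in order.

Answer: 1000010001000100011

Derivation:
Start: bits=0000000000000000000
After insert 'emu': sets bits 5 9 -> bits=0000010001000000000
After insert 'rat': sets bits 13 17 -> bits=0000010001000100010
After insert 'ram': sets bits 0 18 -> bits=1000010001000100011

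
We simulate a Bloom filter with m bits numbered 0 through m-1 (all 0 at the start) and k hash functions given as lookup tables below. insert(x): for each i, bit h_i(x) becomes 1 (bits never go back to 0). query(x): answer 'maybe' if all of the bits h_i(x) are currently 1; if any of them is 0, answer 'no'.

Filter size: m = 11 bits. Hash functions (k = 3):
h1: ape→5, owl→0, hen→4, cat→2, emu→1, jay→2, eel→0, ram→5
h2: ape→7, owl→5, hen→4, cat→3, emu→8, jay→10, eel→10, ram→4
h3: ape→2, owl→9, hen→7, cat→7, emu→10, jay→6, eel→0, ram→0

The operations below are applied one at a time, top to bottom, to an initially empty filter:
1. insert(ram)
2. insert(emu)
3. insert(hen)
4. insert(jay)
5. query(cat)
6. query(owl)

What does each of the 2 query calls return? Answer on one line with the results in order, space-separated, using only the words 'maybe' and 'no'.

Start: bits=00000000000
Op 1: insert ram -> sets bits 0 4 5 -> bits=10001100000
Op 2: insert emu -> sets bits 1 8 10 -> bits=11001100101
Op 3: insert hen -> sets bits 4 7 -> bits=11001101101
Op 4: insert jay -> sets bits 2 6 10 -> bits=11101111101
Op 5: query cat -> checks bit2=1, bit3=0, bit7=1 (has a 0) -> no
Op 6: query owl -> checks bit0=1, bit5=1, bit9=0 (has a 0) -> no
Query results in order: no no

Answer: no no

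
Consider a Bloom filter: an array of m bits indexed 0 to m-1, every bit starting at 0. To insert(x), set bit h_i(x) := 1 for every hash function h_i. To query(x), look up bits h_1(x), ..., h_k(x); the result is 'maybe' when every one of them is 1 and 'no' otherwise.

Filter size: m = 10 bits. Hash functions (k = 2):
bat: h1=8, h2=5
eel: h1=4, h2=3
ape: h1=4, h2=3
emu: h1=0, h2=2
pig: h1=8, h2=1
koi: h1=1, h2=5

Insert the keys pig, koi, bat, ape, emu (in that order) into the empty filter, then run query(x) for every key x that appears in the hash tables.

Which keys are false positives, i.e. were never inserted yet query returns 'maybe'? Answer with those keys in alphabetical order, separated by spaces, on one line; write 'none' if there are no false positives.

Start: bits=0000000000
After insert 'pig': sets bits 1 8 -> bits=0100000010
After insert 'koi': sets bits 1 5 -> bits=0100010010
After insert 'bat': sets bits 5 8 -> bits=0100010010
After insert 'ape': sets bits 3 4 -> bits=0101110010
After insert 'emu': sets bits 0 2 -> bits=1111110010
Not inserted: eel — query each against bits=1111110010:
query eel: checks bit3=1, bit4=1 (all 1) -> maybe => FALSE POSITIVE
False positives (alphabetical): eel

Answer: eel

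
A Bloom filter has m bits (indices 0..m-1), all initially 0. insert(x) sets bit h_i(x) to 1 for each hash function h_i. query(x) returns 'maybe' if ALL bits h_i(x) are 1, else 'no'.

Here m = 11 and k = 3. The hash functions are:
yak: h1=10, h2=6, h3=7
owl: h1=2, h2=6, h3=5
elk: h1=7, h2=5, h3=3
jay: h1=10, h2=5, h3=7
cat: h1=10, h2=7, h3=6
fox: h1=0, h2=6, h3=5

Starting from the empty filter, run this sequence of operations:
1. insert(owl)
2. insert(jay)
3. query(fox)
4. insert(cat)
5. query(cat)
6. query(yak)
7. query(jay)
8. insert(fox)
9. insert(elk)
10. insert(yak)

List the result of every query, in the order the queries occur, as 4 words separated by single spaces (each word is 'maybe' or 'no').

Answer: no maybe maybe maybe

Derivation:
Start: bits=00000000000
Op 1: insert owl -> sets bits 2 5 6 -> bits=00100110000
Op 2: insert jay -> sets bits 5 7 10 -> bits=00100111001
Op 3: query fox -> checks bit0=0, bit5=1, bit6=1 (has a 0) -> no
Op 4: insert cat -> sets bits 6 7 10 -> bits=00100111001
Op 5: query cat -> checks bit6=1, bit7=1, bit10=1 (all 1) -> maybe
Op 6: query yak -> checks bit6=1, bit7=1, bit10=1 (all 1) -> maybe
Op 7: query jay -> checks bit5=1, bit7=1, bit10=1 (all 1) -> maybe
Op 8: insert fox -> sets bits 0 5 6 -> bits=10100111001
Op 9: insert elk -> sets bits 3 5 7 -> bits=10110111001
Op 10: insert yak -> sets bits 6 7 10 -> bits=10110111001
Query results in order: no maybe maybe maybe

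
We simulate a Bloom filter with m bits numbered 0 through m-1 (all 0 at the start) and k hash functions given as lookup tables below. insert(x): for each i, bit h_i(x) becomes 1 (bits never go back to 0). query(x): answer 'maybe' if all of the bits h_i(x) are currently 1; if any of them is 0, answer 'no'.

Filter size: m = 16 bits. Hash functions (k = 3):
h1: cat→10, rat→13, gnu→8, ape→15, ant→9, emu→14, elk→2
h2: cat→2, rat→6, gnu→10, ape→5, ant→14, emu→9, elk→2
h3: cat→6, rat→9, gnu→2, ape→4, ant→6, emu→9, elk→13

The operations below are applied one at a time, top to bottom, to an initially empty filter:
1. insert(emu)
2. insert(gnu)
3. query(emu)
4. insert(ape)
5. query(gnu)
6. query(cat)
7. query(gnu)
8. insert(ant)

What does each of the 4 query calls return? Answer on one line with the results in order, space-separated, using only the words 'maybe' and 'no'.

Answer: maybe maybe no maybe

Derivation:
Start: bits=0000000000000000
Op 1: insert emu -> sets bits 9 14 -> bits=0000000001000010
Op 2: insert gnu -> sets bits 2 8 10 -> bits=0010000011100010
Op 3: query emu -> checks bit9=1, bit14=1 (all 1) -> maybe
Op 4: insert ape -> sets bits 4 5 15 -> bits=0010110011100011
Op 5: query gnu -> checks bit2=1, bit8=1, bit10=1 (all 1) -> maybe
Op 6: query cat -> checks bit2=1, bit6=0, bit10=1 (has a 0) -> no
Op 7: query gnu -> checks bit2=1, bit8=1, bit10=1 (all 1) -> maybe
Op 8: insert ant -> sets bits 6 9 14 -> bits=0010111011100011
Query results in order: maybe maybe no maybe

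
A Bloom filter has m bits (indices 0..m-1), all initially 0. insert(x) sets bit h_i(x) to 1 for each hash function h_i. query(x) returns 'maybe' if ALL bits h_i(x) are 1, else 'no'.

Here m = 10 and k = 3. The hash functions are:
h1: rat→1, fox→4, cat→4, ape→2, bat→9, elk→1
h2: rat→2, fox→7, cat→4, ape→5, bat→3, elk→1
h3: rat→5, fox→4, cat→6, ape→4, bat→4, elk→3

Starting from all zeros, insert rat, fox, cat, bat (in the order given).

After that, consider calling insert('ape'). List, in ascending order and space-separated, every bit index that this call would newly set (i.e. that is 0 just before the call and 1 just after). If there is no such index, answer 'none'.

Start: bits=0000000000
After insert 'rat': sets bits 1 2 5 -> bits=0110010000
After insert 'fox': sets bits 4 7 -> bits=0110110100
After insert 'cat': sets bits 4 6 -> bits=0110111100
After insert 'bat': sets bits 3 4 9 -> bits=0111111101
insert 'ape' would touch bits 2 4 5; currently bit2=1, bit4=1, bit5=1
Bits that are 0 among those (would change 0->1): none

Answer: none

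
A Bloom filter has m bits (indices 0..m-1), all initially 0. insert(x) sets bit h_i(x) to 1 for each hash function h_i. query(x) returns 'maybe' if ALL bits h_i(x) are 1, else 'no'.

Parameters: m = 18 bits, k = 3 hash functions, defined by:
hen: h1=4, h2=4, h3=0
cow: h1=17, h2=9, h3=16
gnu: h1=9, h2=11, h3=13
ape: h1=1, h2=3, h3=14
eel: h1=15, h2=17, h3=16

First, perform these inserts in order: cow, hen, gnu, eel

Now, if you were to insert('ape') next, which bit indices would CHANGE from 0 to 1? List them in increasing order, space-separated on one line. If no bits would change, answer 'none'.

Answer: 1 3 14

Derivation:
Start: bits=000000000000000000
After insert 'cow': sets bits 9 16 17 -> bits=000000000100000011
After insert 'hen': sets bits 0 4 -> bits=100010000100000011
After insert 'gnu': sets bits 9 11 13 -> bits=100010000101010011
After insert 'eel': sets bits 15 16 17 -> bits=100010000101010111
insert 'ape' would touch bits 1 3 14; currently bit1=0, bit3=0, bit14=0
Bits that are 0 among those (would change 0->1): 1 3 14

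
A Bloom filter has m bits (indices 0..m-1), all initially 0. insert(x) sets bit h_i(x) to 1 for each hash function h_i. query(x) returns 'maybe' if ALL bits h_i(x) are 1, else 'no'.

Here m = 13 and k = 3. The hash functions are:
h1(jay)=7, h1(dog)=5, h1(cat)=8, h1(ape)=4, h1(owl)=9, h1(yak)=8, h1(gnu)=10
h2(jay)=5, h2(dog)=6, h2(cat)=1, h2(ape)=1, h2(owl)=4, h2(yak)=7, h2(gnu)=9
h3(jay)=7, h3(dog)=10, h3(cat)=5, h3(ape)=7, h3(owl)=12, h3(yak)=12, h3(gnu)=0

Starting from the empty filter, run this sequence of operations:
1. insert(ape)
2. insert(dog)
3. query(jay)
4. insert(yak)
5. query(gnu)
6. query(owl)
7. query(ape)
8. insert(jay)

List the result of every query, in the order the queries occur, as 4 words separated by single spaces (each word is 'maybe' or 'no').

Start: bits=0000000000000
Op 1: insert ape -> sets bits 1 4 7 -> bits=0100100100000
Op 2: insert dog -> sets bits 5 6 10 -> bits=0100111100100
Op 3: query jay -> checks bit5=1, bit7=1 (all 1) -> maybe
Op 4: insert yak -> sets bits 7 8 12 -> bits=0100111110101
Op 5: query gnu -> checks bit0=0, bit9=0, bit10=1 (has a 0) -> no
Op 6: query owl -> checks bit4=1, bit9=0, bit12=1 (has a 0) -> no
Op 7: query ape -> checks bit1=1, bit4=1, bit7=1 (all 1) -> maybe
Op 8: insert jay -> sets bits 5 7 -> bits=0100111110101
Query results in order: maybe no no maybe

Answer: maybe no no maybe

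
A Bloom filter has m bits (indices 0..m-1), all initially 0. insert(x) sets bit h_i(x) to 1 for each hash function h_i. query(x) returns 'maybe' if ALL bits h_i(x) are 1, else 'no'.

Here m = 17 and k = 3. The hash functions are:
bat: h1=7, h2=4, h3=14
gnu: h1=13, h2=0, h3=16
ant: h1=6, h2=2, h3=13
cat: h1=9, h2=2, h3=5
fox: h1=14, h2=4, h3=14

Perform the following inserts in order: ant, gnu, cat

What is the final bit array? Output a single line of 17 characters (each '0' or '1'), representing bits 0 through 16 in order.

Answer: 10100110010001001

Derivation:
Start: bits=00000000000000000
After insert 'ant': sets bits 2 6 13 -> bits=00100010000001000
After insert 'gnu': sets bits 0 13 16 -> bits=10100010000001001
After insert 'cat': sets bits 2 5 9 -> bits=10100110010001001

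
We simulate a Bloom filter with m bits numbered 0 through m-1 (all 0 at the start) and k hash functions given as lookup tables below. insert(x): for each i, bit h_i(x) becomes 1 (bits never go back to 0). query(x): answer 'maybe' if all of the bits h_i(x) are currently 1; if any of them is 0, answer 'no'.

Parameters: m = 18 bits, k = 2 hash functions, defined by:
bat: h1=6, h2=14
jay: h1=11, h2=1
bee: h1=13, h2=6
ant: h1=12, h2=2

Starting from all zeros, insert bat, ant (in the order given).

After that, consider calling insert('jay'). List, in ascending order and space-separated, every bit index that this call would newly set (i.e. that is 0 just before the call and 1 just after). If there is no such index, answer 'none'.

Answer: 1 11

Derivation:
Start: bits=000000000000000000
After insert 'bat': sets bits 6 14 -> bits=000000100000001000
After insert 'ant': sets bits 2 12 -> bits=001000100000101000
insert 'jay' would touch bits 1 11; currently bit1=0, bit11=0
Bits that are 0 among those (would change 0->1): 1 11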